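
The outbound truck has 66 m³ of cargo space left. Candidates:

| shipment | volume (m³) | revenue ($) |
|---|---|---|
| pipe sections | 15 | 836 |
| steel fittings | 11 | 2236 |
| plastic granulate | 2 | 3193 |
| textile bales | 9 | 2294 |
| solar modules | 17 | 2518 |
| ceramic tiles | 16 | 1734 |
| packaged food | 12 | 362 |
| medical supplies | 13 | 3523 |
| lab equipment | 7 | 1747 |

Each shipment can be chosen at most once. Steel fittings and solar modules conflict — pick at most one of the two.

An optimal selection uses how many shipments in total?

The maximum revenue within 66 m³ is 15009.
plastic granulate + textile bales + solar modules + ceramic tiles + medical supplies + lab equipment hits 15009 at 64 m³.
Every optimal selection uses 6 shipments.

6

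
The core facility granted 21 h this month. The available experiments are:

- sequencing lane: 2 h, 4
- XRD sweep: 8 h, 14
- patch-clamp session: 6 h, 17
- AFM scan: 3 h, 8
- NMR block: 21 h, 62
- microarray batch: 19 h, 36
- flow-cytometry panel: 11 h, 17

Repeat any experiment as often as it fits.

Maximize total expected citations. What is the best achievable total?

62

NMR block uses 21 of the 21 h and totals 62.
No other feasible combination exceeds 62.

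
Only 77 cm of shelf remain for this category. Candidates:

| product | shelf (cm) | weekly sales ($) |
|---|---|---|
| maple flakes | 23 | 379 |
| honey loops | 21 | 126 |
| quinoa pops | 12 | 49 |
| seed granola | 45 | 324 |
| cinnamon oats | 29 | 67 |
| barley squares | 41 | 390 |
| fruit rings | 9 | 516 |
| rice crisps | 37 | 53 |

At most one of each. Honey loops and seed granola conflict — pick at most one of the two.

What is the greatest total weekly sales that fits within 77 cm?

1285

The ratio ordering already packs tightly: maple flakes + barley squares + fruit rings, 73 cm, 1285.
Runner-up maple flakes + seed granola + fruit rings tops out at 1219.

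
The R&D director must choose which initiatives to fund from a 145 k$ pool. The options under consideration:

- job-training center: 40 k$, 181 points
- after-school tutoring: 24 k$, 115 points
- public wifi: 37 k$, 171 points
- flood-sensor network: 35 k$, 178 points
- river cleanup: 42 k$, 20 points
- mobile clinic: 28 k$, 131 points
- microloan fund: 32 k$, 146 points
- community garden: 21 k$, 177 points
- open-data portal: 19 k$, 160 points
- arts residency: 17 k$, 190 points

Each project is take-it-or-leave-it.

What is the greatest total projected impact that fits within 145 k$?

951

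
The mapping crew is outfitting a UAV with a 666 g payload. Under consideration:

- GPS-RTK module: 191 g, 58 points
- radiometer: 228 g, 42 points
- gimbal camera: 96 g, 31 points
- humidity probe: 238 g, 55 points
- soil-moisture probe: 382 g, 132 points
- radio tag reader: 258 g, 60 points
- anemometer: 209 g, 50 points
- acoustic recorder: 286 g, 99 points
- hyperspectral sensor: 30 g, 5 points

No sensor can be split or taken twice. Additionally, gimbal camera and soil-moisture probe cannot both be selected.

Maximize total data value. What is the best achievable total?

Filling by ratio: GPS-RTK module + gimbal camera + acoustic recorder + hyperspectral sensor for 193, with 63 g left unused.
Dropping gimbal camera and acoustic recorder frees 382 g; slotting in soil-moisture probe (382 g) lifts the total to 195 at 603 g.

195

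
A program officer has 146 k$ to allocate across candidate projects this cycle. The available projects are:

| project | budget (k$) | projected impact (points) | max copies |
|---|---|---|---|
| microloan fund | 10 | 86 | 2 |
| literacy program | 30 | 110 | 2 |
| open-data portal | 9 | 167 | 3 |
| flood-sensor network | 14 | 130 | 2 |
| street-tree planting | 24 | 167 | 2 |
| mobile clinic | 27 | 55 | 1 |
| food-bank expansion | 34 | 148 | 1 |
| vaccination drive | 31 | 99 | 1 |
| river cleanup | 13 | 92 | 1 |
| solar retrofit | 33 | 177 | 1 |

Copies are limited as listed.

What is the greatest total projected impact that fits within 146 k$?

1369

Density check — open-data portal 18.56, flood-sensor network 9.29, microloan fund 8.60 are the best per k$.
Greedy by ratio would take 2×microloan fund + 3×open-data portal + 2×flood-sensor network + 2×street-tree planting + river cleanup: 136 k$ used, total 1359.
The 24 k$ tied up in street-tree planting is better spent on solar retrofit — total rises to 1369 (145 k$).
No other feasible combination exceeds 1369.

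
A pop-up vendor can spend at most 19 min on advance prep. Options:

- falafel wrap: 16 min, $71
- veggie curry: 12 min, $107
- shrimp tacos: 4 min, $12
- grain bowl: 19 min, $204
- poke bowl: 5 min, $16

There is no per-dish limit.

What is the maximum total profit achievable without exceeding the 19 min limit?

204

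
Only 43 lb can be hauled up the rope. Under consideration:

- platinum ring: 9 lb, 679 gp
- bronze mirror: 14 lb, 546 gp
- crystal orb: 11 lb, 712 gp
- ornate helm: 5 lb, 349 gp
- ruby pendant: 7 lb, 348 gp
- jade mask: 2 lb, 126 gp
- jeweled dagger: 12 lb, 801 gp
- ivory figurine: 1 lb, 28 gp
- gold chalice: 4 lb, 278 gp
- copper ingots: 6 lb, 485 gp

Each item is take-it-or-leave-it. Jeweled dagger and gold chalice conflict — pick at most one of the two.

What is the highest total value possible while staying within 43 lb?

Best packing: platinum ring + crystal orb + ornate helm + jeweled dagger + copper ingots — 43 lb, 3026 total.
That's the maximum — no feasible swap from here does better than 3026.

3026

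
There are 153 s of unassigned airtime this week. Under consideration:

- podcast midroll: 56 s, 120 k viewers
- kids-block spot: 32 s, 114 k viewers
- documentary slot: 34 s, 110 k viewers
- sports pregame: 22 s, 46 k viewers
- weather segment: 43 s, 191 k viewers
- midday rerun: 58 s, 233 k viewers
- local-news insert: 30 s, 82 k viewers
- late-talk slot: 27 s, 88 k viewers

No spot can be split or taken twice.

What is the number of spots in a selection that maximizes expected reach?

4

Best achievable expected reach is 558.
sports pregame + weather segment + midday rerun + late-talk slot hits 558 at 150 s.
Any selection reaching 558 contains exactly 4 spots.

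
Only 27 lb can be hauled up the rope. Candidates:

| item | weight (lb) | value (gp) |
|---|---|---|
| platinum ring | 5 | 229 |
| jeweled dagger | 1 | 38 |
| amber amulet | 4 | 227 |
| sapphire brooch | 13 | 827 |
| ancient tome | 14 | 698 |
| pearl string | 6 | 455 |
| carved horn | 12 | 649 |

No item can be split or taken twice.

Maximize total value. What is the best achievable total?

Taking the top-ratio items first gives jeweled dagger + amber amulet + sapphire brooch + pearl string for 1547 (24 lb).
The 14 lb tied up in jeweled dagger and sapphire brooch is better spent on platinum ring + carved horn — total rises to 1560 (27 lb).
Nothing else within 27 lb beats 1560.

1560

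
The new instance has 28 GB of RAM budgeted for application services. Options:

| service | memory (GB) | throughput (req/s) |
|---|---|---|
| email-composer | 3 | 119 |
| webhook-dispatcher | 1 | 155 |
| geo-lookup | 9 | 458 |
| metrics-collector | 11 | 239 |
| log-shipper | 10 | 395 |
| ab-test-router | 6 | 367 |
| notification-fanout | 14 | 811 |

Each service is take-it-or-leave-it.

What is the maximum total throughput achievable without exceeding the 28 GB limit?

1543

Density check — webhook-dispatcher 155.00, ab-test-router 61.17, notification-fanout 57.93, geo-lookup 50.89 are the best per GB.
Taking the top-ratio services first gives email-composer + webhook-dispatcher + ab-test-router + notification-fanout for 1452 (24 GB).
The 6 GB tied up in ab-test-router is better spent on geo-lookup — total rises to 1543 (27 GB).
Runner-up email-composer + webhook-dispatcher + log-shipper + notification-fanout tops out at 1480.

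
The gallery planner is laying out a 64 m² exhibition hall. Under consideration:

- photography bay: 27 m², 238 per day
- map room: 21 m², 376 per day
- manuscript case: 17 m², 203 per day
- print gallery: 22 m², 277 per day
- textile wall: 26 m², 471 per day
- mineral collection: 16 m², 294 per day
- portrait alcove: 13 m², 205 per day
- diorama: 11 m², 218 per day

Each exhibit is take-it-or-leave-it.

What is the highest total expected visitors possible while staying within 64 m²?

1141

A density-first pass picks textile wall + mineral collection + diorama — 983 at 53 m².
The 11 m² tied up in diorama is better spent on map room — total rises to 1141 (63 m²).
Every other selection either busts 64 m² or fails to beat 1141.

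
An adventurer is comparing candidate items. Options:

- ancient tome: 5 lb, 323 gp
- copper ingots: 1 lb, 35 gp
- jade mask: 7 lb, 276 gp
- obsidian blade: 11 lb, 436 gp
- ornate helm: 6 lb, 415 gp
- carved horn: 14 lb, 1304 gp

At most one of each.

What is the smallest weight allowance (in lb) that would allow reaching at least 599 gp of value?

Minimise lb subject to total value ≥ 599.
ancient tome + ornate helm: 738 value at 11 lb.
Below 11 lb the best achievable stays under 599.

11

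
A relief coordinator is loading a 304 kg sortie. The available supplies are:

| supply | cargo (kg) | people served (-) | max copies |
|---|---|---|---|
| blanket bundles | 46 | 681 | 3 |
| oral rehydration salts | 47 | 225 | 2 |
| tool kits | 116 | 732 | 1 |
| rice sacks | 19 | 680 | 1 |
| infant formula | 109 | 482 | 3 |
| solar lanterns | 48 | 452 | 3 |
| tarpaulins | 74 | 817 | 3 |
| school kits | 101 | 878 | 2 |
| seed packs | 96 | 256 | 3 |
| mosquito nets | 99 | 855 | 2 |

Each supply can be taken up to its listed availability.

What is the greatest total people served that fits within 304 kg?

Filling by ratio: 3×blanket bundles + rice sacks + solar lanterns + tarpaulins for 3992, with 25 kg left unused.
Dropping tarpaulins frees 74 kg; slotting in 2×solar lanterns (96 kg) lifts the total to 4079 at 301 kg.

4079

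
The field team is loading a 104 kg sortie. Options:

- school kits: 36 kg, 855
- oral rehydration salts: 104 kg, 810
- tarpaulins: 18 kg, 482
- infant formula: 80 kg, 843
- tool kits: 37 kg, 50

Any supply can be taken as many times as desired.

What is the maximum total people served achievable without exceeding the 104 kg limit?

The ratio ordering already packs tightly: 5×tarpaulins, 90 kg, 2410.
No other feasible combination exceeds 2410.

2410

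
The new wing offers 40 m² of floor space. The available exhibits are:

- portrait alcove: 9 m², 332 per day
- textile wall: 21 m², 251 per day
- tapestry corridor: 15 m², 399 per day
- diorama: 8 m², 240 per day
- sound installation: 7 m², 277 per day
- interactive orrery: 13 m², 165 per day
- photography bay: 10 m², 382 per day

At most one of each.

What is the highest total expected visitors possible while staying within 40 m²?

Ranking by ratio (expected visitors/m²): sound installation 39.57, photography bay 38.20, portrait alcove 36.89, diorama 30.00.
The ratio heuristic lands on portrait alcove + diorama + sound installation + photography bay (1231) but leaves 6 m² idle.
Dropping portrait alcove frees 9 m²; slotting in tapestry corridor (15 m²) lifts the total to 1298 at 40 m².
Nothing else within 40 m² beats 1298.

1298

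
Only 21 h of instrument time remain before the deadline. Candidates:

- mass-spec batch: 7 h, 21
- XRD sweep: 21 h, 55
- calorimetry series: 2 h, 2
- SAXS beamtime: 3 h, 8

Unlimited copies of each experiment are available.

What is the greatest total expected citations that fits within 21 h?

63

Density check — mass-spec batch 3.00, SAXS beamtime 2.67, XRD sweep 2.62, calorimetry series 1.00 are the best per h.
Best packing: 3×mass-spec batch — 21 h, 63 total.
Nothing else within 21 h beats 63.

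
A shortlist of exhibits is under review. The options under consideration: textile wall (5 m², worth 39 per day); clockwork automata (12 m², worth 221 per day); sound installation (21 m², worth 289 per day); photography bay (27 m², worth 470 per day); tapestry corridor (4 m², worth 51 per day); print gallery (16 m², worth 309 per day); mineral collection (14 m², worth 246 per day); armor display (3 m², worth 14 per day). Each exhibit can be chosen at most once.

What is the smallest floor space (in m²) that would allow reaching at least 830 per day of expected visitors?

47

Need the lightest bundle worth ≥ 830.
photography bay + tapestry corridor + print gallery reaches 830 using 47 m².
Below 47 m² the best achievable stays under 830.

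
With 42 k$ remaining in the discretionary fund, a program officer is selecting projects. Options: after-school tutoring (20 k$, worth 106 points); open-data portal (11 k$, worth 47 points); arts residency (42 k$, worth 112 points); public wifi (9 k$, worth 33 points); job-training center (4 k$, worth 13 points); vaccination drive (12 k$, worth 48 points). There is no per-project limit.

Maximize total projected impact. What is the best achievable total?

212

Best packing: 2×after-school tutoring — 40 k$, 212 total.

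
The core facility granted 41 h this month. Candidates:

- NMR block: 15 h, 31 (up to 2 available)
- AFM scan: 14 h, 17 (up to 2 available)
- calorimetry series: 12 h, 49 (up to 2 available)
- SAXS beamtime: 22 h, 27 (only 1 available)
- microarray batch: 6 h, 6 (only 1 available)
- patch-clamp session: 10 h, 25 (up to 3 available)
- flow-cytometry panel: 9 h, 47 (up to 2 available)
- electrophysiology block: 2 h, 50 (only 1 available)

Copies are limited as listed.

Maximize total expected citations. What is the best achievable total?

Filling by ratio: calorimetry series + microarray batch + 2×flow-cytometry panel + electrophysiology block for 199, with 3 h left unused.
Dropping flow-cytometry panel frees 9 h; slotting in calorimetry series (12 h) lifts the total to 201 at 41 h.
That's the maximum — no swap from here does better than 201.

201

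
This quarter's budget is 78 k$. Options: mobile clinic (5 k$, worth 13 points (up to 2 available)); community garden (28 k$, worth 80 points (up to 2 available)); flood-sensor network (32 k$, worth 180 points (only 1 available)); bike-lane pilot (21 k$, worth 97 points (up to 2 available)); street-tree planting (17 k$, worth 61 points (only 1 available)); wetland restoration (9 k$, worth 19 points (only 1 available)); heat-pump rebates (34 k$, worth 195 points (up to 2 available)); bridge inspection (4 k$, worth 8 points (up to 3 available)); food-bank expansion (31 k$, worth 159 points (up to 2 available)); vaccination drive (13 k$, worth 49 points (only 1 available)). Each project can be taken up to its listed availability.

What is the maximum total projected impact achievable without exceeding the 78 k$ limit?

The ratio ordering already packs tightly: 2×mobile clinic + 2×heat-pump rebates, 78 k$, 416.
No other feasible combination exceeds 416.

416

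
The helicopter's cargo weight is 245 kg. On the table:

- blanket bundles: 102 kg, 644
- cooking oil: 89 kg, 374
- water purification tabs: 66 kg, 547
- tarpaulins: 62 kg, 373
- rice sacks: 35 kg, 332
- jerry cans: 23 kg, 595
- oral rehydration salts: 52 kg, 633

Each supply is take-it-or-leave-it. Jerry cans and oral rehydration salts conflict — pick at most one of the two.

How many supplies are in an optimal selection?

Optimal total is 2118.
blanket bundles + water purification tabs + rice sacks + jerry cans hits 2118 at 226 kg.
Every optimal selection uses 4 supplies.

4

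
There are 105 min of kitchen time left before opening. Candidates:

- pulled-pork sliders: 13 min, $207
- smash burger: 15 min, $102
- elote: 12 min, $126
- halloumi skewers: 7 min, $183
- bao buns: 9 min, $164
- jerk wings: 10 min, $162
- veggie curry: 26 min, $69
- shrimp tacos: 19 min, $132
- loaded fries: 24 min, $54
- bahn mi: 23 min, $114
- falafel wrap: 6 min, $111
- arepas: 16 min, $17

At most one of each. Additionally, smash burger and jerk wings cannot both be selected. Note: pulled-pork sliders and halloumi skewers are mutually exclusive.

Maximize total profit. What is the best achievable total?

Best packing: pulled-pork sliders + elote + bao buns + jerk wings + shrimp tacos + bahn mi + falafel wrap — 92 min, 1016 total.
Next best is elote + halloumi skewers + bao buns + jerk wings + shrimp tacos + bahn mi + falafel wrap + arepas at 1009 (102 min) — short by 7.

1016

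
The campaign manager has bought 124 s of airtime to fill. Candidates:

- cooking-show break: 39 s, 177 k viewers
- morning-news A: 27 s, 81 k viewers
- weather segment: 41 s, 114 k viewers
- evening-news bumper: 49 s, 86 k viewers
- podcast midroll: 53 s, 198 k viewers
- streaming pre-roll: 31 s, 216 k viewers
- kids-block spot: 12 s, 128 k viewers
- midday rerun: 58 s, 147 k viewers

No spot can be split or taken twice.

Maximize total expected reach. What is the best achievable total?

Greedy by ratio would take cooking-show break + morning-news A + streaming pre-roll + kids-block spot: 109 s used, total 602.
Replace morning-news A with weather segment: the trade gains 33 net, giving 635 at 123 s.
Runner-up morning-news A + podcast midroll + streaming pre-roll + kids-block spot tops out at 623.

635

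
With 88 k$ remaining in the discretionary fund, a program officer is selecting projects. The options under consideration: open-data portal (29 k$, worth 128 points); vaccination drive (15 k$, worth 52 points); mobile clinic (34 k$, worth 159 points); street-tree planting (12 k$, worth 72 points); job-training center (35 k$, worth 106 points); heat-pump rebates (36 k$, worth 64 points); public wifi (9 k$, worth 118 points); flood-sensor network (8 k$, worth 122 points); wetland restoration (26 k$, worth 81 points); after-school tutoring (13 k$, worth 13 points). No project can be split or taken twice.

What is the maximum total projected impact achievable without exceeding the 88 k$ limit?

527

By projected impact per k$: flood-sensor network 15.25, public wifi 13.11, street-tree planting 6.00, mobile clinic 4.68 lead.
A density-first pass picks vaccination drive + mobile clinic + street-tree planting + public wifi + flood-sensor network — 523 at 78 k$.
The 27 k$ tied up in vaccination drive and street-tree planting is better spent on open-data portal — total rises to 527 (80 k$).
An exhaustive check of the 1024 subsets confirms 527.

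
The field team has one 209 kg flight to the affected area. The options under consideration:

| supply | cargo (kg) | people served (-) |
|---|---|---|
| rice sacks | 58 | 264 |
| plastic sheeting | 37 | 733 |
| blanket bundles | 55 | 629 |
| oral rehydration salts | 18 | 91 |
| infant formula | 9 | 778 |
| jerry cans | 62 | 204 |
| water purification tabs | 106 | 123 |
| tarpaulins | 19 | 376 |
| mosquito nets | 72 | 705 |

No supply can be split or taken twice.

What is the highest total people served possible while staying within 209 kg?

3221

Ranking by ratio (people served/kg): infant formula 86.44, plastic sheeting 19.81, tarpaulins 19.79, blanket bundles 11.44.
Plastic sheeting + blanket bundles + infant formula + tarpaulins + mosquito nets uses 192 of the 209 kg and totals 3221.
The closest alternative, plastic sheeting + blanket bundles + oral rehydration salts + infant formula + mosquito nets, reaches only 2936.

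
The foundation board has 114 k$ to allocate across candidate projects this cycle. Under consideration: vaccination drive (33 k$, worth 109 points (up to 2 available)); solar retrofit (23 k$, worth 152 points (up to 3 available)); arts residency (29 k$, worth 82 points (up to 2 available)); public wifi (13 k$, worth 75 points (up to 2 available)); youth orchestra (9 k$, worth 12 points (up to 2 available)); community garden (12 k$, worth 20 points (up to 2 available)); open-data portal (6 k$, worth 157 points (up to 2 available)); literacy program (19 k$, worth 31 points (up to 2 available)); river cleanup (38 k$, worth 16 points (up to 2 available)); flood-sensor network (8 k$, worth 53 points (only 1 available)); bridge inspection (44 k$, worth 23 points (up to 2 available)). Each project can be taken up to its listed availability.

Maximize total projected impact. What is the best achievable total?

920

Ranking by ratio (projected impact/k$): open-data portal 26.17, flood-sensor network 6.62, solar retrofit 6.61, public wifi 5.77.
Taking the top-ratio projects first gives 3×solar retrofit + public wifi + community garden + 2×open-data portal + flood-sensor network for 918 (114 k$).
Dropping community garden and flood-sensor network frees 20 k$; slotting in public wifi (13 k$) lifts the total to 920 at 107 k$.
No other feasible combination exceeds 920.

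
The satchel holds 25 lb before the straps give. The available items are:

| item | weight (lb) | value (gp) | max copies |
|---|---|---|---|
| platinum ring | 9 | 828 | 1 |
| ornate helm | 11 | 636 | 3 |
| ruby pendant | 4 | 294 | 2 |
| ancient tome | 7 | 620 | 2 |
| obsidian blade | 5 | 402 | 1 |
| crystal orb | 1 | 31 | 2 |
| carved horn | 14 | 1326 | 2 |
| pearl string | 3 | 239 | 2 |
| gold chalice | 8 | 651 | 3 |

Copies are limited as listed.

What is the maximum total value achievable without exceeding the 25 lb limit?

Density check — carved horn 94.71, platinum ring 92.00, ancient tome 88.57 are the best per lb.
Taking the top-ratio items first gives platinum ring + 2×crystal orb + carved horn for 2216 (25 lb).
The 11 lb tied up in platinum ring and 2×crystal orb is better spent on ruby pendant + ancient tome — total rises to 2240 (25 lb).
That's the maximum — no swap from here does better than 2240.

2240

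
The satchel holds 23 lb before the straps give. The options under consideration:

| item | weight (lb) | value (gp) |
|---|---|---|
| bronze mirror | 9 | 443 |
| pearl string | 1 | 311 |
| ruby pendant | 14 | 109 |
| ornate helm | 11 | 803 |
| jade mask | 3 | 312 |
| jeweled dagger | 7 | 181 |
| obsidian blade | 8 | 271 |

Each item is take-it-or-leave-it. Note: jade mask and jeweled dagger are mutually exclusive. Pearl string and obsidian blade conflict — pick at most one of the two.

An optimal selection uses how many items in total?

3

Best achievable value is 1558.
For example bronze mirror + ornate helm + jade mask achieves it, using 23 lb.
All optima have 3 items.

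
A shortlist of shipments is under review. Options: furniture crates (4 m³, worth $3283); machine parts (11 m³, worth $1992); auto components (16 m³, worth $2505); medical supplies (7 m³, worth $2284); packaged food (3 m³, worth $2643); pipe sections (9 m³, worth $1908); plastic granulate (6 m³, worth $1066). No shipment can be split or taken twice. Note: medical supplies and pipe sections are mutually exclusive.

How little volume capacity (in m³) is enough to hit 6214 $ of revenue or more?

Need the lightest bundle worth ≥ 6214.
furniture crates + packaged food + plastic granulate reaches 6992 using 13 m³.
No combination under 13 m³ hits 6214.

13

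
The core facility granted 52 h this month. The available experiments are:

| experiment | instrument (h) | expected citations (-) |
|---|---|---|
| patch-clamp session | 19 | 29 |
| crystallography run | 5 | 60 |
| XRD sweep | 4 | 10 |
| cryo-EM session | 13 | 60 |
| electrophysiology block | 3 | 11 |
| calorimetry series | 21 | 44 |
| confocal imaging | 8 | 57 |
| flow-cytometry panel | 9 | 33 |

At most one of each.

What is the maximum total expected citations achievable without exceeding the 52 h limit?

A density-first pass picks crystallography run + XRD sweep + cryo-EM session + electrophysiology block + confocal imaging + flow-cytometry panel — 231 at 42 h.
The 13 h tied up in XRD sweep and flow-cytometry panel is better spent on calorimetry series — total rises to 232 (50 h).
That's the maximum — no swap from here does better than 232.

232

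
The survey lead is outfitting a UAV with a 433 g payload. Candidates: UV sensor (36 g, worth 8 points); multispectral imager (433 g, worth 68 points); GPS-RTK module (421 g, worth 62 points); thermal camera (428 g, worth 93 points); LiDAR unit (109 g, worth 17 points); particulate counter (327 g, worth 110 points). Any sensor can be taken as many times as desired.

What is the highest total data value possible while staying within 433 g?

126

By data value per g: particulate counter 0.34, UV sensor 0.22, thermal camera 0.22, multispectral imager 0.16 lead.
2×UV sensor + particulate counter uses 399 of the 433 g and totals 126.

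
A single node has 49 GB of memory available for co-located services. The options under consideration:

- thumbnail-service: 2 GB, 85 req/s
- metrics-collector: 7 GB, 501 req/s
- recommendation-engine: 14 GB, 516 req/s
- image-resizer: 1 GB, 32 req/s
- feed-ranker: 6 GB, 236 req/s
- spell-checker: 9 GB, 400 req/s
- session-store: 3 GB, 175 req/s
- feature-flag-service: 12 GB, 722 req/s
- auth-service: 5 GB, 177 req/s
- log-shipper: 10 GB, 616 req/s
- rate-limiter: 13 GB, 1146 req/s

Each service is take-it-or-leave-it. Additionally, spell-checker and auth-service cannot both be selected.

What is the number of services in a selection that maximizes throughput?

7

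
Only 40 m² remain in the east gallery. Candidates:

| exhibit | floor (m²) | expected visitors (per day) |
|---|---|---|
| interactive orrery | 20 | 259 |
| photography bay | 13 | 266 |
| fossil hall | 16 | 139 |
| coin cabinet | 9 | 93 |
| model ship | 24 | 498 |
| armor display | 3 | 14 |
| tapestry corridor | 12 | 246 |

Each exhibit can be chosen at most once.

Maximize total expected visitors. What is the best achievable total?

778

Taking the top-ratio exhibits first gives model ship + armor display + tapestry corridor for 758 (39 m²).
The 12 m² tied up in tapestry corridor is better spent on photography bay — total rises to 778 (40 m²).
Nothing else within 40 m² beats 778.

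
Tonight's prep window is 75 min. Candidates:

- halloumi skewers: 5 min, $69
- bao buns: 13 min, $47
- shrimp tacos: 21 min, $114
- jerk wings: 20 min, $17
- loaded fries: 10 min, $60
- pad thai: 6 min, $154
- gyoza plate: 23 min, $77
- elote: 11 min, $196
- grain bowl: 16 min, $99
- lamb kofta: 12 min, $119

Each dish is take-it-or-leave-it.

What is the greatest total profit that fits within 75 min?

By profit per min: pad thai 25.67, elote 17.82, halloumi skewers 13.80, lamb kofta 9.92 lead.
Greedy by ratio would take halloumi skewers + bao buns + loaded fries + pad thai + elote + grain bowl + lamb kofta: 73 min used, total 744.
Dropping bao buns and loaded fries frees 23 min; slotting in shrimp tacos (21 min) lifts the total to 751 at 71 min.

751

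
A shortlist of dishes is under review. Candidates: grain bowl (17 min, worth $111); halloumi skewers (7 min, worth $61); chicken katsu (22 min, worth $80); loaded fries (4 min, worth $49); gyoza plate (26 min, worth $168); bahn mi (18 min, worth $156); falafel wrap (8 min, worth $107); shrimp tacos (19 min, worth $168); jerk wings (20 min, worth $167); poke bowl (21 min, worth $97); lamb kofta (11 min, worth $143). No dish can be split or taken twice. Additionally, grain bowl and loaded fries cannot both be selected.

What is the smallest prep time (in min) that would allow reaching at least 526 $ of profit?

Need the lightest bundle worth ≥ 526.
halloumi skewers + loaded fries + falafel wrap + shrimp tacos + lamb kofta reaches 528 using 49 min.
No combination under 49 min hits 526.

49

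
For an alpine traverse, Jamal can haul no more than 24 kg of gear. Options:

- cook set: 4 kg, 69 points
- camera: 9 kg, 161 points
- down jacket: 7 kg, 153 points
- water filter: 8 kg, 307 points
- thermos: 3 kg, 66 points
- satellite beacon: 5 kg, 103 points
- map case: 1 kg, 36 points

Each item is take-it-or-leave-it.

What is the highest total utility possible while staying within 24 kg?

665

Best packing: down jacket + water filter + thermos + satellite beacon + map case — 24 kg, 665 total.
Nothing else within 24 kg beats 665.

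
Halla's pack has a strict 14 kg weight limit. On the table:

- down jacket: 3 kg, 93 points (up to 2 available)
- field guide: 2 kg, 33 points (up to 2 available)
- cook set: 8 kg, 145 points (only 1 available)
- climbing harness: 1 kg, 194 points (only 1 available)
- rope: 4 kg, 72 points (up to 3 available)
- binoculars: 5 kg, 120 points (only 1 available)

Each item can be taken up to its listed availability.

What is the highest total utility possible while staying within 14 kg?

Best packing: 2×down jacket + field guide + climbing harness + binoculars — 14 kg, 533 total.
That's the maximum — no swap from here does better than 533.

533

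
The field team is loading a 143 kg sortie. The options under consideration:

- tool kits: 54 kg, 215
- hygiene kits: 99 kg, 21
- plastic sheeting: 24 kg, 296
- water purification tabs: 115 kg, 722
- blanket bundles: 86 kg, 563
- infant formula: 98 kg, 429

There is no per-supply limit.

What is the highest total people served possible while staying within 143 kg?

By people served per kg: plastic sheeting 12.33, blanket bundles 6.55, water purification tabs 6.28 lead.
The ratio ordering already packs tightly: 5×plastic sheeting, 120 kg, 1480.
Nothing else within 143 kg beats 1480.

1480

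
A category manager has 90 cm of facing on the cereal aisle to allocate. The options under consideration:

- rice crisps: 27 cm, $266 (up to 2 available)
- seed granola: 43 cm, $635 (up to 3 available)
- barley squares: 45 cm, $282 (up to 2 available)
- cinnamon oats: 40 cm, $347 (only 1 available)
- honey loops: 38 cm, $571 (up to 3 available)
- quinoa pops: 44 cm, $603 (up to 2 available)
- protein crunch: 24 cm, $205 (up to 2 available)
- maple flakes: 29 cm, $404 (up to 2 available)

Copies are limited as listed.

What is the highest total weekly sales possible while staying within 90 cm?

Ranking by ratio (weekly sales/cm): honey loops 15.03, seed granola 14.77, maple flakes 13.93, quinoa pops 13.70.
Greedy by ratio would take 2×honey loops: 76 cm used, total 1142.
Dropping 2×honey loops frees 76 cm; slotting in 2×seed granola (86 cm) lifts the total to 1270 at 86 cm.
That's the maximum — no swap from here does better than 1270.

1270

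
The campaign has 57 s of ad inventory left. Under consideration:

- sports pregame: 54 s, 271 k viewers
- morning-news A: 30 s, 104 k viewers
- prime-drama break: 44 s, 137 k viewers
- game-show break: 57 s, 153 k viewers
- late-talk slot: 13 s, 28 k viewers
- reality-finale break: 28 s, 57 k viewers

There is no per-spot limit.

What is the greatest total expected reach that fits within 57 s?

271

Density check — sports pregame 5.02, morning-news A 3.47, prime-drama break 3.11, game-show break 2.68 are the best per s.
Sports pregame uses 54 of the 57 s and totals 271.
That's the maximum — no swap from here does better than 271.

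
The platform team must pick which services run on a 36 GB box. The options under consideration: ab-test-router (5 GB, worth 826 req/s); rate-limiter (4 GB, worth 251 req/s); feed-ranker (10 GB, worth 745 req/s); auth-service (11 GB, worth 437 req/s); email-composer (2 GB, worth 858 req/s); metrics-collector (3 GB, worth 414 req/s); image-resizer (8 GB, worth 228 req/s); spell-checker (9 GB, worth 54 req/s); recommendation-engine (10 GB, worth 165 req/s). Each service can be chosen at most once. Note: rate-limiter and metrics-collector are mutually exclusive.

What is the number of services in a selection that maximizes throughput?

5

Optimal total is 3280.
One optimal bundle: ab-test-router + feed-ranker + auth-service + email-composer + metrics-collector (31 GB).
Every optimal selection uses 5 services.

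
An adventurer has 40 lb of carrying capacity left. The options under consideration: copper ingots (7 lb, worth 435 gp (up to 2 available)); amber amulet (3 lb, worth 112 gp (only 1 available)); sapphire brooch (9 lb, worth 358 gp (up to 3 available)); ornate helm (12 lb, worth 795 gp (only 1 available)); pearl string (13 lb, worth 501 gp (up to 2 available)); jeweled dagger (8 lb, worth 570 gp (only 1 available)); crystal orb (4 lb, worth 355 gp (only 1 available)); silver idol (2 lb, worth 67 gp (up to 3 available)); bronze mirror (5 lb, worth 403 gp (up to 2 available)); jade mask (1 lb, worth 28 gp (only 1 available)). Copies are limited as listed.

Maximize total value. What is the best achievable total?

2826

Greedy by ratio would take amber amulet + ornate helm + jeweled dagger + crystal orb + silver idol + 2×bronze mirror + jade mask: 40 lb used, total 2733.
But 2×copper ingots + ornate helm + crystal orb + 2×bronze mirror fits in 40 lb and reaches 2826.
That's the maximum — no swap from here does better than 2826.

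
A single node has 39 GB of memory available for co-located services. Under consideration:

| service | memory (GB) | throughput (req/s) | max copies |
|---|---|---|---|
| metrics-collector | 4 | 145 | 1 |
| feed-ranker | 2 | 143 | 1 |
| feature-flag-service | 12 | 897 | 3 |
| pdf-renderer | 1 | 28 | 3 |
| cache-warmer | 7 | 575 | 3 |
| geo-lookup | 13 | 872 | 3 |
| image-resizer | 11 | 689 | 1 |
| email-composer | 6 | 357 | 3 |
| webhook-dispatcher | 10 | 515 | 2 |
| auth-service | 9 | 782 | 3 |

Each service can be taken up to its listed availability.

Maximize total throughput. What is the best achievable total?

3289

Density check — auth-service 86.89, cache-warmer 82.14, feature-flag-service 74.75, feed-ranker 71.50 are the best per GB.
Taking the top-ratio services first gives feed-ranker + 3×pdf-renderer + cache-warmer + 3×auth-service for 3148 (39 GB).
Replace feed-ranker and 3×pdf-renderer and auth-service with 2×cache-warmer: the trade gains 141 net, giving 3289 at 39 GB.
Nothing else within 39 GB beats 3289.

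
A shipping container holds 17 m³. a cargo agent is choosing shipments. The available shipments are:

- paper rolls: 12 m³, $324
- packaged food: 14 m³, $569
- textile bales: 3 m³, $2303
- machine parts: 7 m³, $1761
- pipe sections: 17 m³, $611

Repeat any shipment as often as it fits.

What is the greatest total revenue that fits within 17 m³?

Density check — textile bales 767.67, machine parts 251.57, packaged food 40.64 are the best per m³.
Taking 5×textile bales: 15 m³ used, 11515 in revenue.
No other feasible combination exceeds 11515.

11515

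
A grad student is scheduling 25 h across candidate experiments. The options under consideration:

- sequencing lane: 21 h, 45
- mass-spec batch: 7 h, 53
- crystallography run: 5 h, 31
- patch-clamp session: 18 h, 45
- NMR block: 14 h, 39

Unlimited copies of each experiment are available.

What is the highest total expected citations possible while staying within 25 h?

Filling by ratio: 3×mass-spec batch for 159, with 4 h left unused.
Dropping mass-spec batch frees 7 h; slotting in 2×crystallography run (10 h) lifts the total to 168 at 24 h.

168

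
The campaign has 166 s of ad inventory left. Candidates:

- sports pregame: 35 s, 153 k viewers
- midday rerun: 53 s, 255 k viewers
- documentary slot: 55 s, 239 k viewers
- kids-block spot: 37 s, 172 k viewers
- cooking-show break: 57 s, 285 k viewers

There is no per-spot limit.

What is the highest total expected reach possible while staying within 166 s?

795

Density check — cooking-show break 5.00, midday rerun 4.81, kids-block spot 4.65, sports pregame 4.37 are the best per s.
Filling by ratio: kids-block spot + 2×cooking-show break for 742, with 15 s left unused.
Replace kids-block spot and cooking-show break with 2×midday rerun: the trade gains 53 net, giving 795 at 163 s.
Nothing else within 166 s beats 795.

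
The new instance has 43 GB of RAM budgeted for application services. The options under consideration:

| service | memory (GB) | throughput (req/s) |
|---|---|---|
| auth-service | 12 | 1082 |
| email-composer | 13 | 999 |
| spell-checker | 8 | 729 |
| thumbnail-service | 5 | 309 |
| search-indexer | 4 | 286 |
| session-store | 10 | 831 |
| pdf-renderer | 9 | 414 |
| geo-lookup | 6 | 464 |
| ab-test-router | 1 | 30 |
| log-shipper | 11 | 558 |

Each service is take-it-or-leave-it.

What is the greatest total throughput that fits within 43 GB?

By throughput per GB: spell-checker 91.12, auth-service 90.17, session-store 83.10 lead.
Greedy by ratio would take auth-service + spell-checker + search-indexer + session-store + geo-lookup + ab-test-router: 41 GB used, total 3422.
Dropping search-indexer and geo-lookup and ab-test-router frees 11 GB; slotting in email-composer (13 GB) lifts the total to 3641 at 43 GB.
Nothing else within 43 GB beats 3641.

3641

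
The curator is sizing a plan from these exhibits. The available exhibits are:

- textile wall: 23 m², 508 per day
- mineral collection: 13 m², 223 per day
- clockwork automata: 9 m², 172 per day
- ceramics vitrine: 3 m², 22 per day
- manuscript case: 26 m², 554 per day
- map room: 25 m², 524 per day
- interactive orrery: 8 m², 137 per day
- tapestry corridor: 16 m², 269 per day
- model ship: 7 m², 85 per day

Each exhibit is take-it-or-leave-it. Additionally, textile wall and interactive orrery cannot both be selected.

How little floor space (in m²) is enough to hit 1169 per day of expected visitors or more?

57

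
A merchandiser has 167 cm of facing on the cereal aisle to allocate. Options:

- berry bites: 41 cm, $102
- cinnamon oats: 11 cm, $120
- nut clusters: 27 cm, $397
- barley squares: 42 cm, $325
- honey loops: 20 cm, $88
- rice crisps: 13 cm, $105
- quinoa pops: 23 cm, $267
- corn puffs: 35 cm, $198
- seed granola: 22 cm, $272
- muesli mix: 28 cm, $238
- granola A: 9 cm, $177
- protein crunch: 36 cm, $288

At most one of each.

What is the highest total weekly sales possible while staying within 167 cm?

1796

Greedy by ratio would take cinnamon oats + nut clusters + honey loops + rice crisps + quinoa pops + seed granola + muesli mix + granola A: 153 cm used, total 1664.
The 33 cm tied up in honey loops and rice crisps is better spent on barley squares — total rises to 1796 (162 cm).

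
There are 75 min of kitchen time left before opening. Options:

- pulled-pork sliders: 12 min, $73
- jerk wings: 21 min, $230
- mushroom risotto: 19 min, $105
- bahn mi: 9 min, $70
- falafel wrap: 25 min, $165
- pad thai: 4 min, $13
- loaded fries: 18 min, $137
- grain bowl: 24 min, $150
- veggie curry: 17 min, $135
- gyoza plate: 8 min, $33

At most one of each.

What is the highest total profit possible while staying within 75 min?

607

The ratio heuristic lands on jerk wings + bahn mi + loaded fries + veggie curry + gyoza plate (605) but leaves 2 min idle.
Replace bahn mi and gyoza plate with mushroom risotto: the trade gains 2 net, giving 607 at 75 min.
An exhaustive check of the 1024 subsets confirms 607.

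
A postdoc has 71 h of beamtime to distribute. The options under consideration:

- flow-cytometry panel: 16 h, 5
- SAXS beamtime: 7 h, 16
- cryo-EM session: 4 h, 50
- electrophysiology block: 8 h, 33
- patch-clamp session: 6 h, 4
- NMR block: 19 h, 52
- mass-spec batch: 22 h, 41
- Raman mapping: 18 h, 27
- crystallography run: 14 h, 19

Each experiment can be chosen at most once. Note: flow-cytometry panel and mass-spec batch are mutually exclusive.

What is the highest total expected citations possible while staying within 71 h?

203

Ranking by ratio (expected citations/h): cryo-EM session 12.50, electrophysiology block 4.12, NMR block 2.74, SAXS beamtime 2.29.
Filling by ratio: SAXS beamtime + cryo-EM session + electrophysiology block + patch-clamp session + NMR block + mass-spec batch for 196, with 5 h left unused.
Replace SAXS beamtime and patch-clamp session with Raman mapping: the trade gains 7 net, giving 203 at 71 h.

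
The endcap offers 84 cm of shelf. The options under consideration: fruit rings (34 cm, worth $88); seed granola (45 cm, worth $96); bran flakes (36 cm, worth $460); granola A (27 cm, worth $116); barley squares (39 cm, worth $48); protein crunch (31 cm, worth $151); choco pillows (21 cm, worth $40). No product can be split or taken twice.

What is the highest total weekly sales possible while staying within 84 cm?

Ranking by ratio (weekly sales/cm): bran flakes 12.78, protein crunch 4.87, granola A 4.30, fruit rings 2.59.
A density-first pass picks bran flakes + protein crunch — 611 at 67 cm.
Replace protein crunch with granola A + choco pillows: the trade gains 5 net, giving 616 at 84 cm.
No other feasible combination exceeds 616.

616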